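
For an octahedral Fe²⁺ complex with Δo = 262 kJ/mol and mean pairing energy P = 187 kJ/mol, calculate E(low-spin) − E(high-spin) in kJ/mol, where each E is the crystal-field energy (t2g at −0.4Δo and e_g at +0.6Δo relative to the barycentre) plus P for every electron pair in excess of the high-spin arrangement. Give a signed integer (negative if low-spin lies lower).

Fe²⁺: group 8, so d-count = 8 − 2 = 6.
In the high-spin limit (t2g^4 e_g^2) the orbital term is -0.4Δo = -105 kJ/mol, with no excess pairing.
Low-spin: t2g^6 e_g^0, orbital CFSE = -2.4Δo = -629 kJ/mol; plus 2 excess pairs × P = +374 kJ/mol; total -255 kJ/mol.
Thus E(LS) − E(HS) = -150 kJ/mol.

-150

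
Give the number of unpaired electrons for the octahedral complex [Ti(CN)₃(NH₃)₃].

1

Ligand charges: 3×(-1) from CN⁻ and 3×(+0) from NH₃ sum to -3; with overall charge +0, Ti is +3.
Ti³⁺: group 4, so d-count = 4 − 3 = 1.
Configuration: t₂g¹ eg⁰, giving 1 unpaired electron.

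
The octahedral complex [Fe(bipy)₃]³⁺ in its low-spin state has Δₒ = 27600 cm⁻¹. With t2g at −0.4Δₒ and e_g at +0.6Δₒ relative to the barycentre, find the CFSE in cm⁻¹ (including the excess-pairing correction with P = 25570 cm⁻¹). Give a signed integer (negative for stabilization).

bipy is neutral, so the +3 overall charge sits on Fe: oxidation state +3.
Fe sits in group 8; removing 3 electrons leaves Fe³⁺ with 8 − 3 = 5 d electrons.
Electron filling gives t2g^5 e_g^0.
CFSE(orbital) = 5×(-0.4Δₒ) + 0×(0.6Δₒ) = -2.0Δₒ; with Δₒ = 27600 cm⁻¹ that is -55200 cm⁻¹.
Relative to high-spin t2g^3 e_g^2 (0 paired), the low-spin configuration has 2 additional pairs, contributing +2 × 25570 = +51140 cm⁻¹.
Combining: -55200 + 51140 = -4060 cm⁻¹.

-4060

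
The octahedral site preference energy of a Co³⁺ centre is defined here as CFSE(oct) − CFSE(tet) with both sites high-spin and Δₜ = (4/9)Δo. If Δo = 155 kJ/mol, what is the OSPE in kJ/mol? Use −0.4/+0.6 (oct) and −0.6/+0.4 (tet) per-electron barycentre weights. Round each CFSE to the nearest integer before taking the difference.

-21

Group 9 minus oxidation state +3 gives a d⁶ configuration for Co³⁺.
Octahedral high-spin t₂g⁴ eg²: CFSE = -0.4 × 155 = -62 kJ/mol.
Tetrahedral e³ t₂³ gives -0.6Δₜ = -0.6 × (4/9) × 155 = -41 kJ/mol.
OSPE = CFSE(oct) − CFSE(tet) = -62 − (-41) = -21 kJ/mol.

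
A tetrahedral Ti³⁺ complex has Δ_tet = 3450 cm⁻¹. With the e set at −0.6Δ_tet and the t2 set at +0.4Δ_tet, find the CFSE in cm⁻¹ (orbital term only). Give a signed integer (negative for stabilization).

Ti³⁺: group 4, so d-count = 4 − 3 = 1.
Tetrahedral splitting is small, so the complex is high-spin.
Configuration: e^1 t2^0.
CFSE(orbital) = 1×(-0.6Δ_tet) + 0×(0.4Δ_tet) = -0.6Δ_tet; with Δ_tet = 3450 cm⁻¹ that is -2070 cm⁻¹.

-2070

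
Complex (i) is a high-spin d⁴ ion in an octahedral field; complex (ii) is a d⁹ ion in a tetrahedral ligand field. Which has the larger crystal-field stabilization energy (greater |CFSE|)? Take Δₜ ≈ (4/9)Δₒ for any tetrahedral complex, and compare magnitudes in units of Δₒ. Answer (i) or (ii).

(i): t₂g³ eg¹, CFSE = -0.6Δₒ.
(ii): With tetrahedral geometry the complex is necessarily high-spin; e^4 t2^5, CFSE = -0.4Δₜ ≈ -0.18Δₒ.
So (i) has the larger |CFSE|.

(i)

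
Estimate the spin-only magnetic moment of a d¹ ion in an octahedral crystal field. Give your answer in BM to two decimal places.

Configuration: t₂g¹ eg⁰ → 1 unpaired electron.
μ(spin-only) = √[1(1+2)] = √3 ≈ 1.73 BM.

1.73 BM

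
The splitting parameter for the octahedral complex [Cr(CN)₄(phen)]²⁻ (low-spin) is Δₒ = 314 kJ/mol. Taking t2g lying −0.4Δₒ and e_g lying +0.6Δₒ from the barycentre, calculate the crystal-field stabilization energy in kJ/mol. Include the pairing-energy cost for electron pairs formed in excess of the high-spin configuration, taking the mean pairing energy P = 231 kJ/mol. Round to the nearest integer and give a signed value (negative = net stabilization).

Ligand charges: 4×(-1) from CN⁻ and 1×(+0) from phen sum to -4; with overall charge -2, Cr is +2.
Cr is in group 6, so Cr²⁺ is d⁴ (6 − 2 = 4).
The d⁴ electrons fill as t2g^4 e_g^0.
CFSE(orbital) = 4×(-0.4Δₒ) + 0×(0.6Δₒ) = -1.6Δₒ; with Δₒ = 314 kJ/mol that is -502 kJ/mol.
Relative to high-spin t2g^3 e_g^1 (0 paired), the low-spin configuration has 1 additional pair, contributing +1 × 231 = +231 kJ/mol.
Combining: -502 + 231 = -271 kJ/mol.

-271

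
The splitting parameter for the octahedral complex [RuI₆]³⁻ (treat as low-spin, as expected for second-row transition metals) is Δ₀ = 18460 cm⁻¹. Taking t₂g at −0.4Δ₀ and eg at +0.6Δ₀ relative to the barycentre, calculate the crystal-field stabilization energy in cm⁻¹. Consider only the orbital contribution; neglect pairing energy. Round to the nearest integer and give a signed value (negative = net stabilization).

Each I⁻ contributes -1; 6 × (-1) = -6. With overall charge -3, Ru is in the +3 oxidation state.
Group 8 minus oxidation state +3 gives a d⁵ configuration for Ru³⁺.
Configuration: t₂g⁵ eg⁰.
Orbital CFSE = 5(-0.4) + 0(0.6) = -2.0Δ₀ = -2.0 × 18460 = -36920 cm⁻¹.

-36920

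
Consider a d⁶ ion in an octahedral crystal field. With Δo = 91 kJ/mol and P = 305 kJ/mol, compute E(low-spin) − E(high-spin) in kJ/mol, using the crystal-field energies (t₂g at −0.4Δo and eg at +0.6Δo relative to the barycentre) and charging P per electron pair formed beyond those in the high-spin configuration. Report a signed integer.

428

In the high-spin limit (t₂g⁴ eg²) the orbital term is -0.4Δo = -36 kJ/mol, with no excess pairing.
Low-spin t₂g⁶ eg⁰ gives -2.4Δo = -218 kJ/mol, but forming 2 extra pairs costs 2P = 610 kJ/mol, so E(LS) = -218 + 610 = 392 kJ/mol.
Thus E(LS) − E(HS) = 428 kJ/mol.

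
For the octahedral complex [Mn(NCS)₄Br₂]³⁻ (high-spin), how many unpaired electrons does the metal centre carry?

Ligand charges: 4×(-1) from NCS⁻ and 2×(-1) from Br⁻ sum to -6; with overall charge -3, Mn is +3.
Group 7 minus oxidation state +3 gives a d⁴ configuration for Mn³⁺.
Configuration: t2g^3 e_g^1, giving 4 unpaired electrons.

4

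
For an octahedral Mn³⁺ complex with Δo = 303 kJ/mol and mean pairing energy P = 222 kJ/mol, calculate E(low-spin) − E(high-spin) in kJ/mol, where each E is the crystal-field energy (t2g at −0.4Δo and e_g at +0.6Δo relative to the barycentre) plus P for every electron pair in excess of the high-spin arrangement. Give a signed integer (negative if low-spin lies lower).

-81

Group 7 minus oxidation state +3 gives a d⁴ configuration for Mn³⁺.
In the high-spin limit (t2g^3 e_g^1) the orbital term is -0.6Δo = -182 kJ/mol, with no excess pairing.
Low-spin: t2g^4 e_g^0, orbital CFSE = -1.6Δo = -485 kJ/mol; plus 1 excess pair × P = +222 kJ/mol; total -263 kJ/mol.
Thus E(LS) − E(HS) = -81 kJ/mol.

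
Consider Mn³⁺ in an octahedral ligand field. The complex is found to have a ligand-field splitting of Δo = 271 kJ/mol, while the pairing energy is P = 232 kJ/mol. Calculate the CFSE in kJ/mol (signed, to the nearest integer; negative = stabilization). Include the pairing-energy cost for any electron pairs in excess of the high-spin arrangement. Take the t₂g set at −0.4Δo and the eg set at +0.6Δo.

Group 7 minus oxidation state +3 gives a d⁴ configuration for Mn³⁺.
Δo > P, so pairing is preferred: the ground state is low-spin.
Filling d⁴ accordingly: t₂g⁴ eg⁰.
Orbital CFSE = -1.6Δo = -1.6 × 271 = -434 kJ/mol.
Excess pairs vs high-spin: 1 − 0 = 1; pairing cost = +232 kJ/mol.
Net CFSE = -434 + 232 = -202 kJ/mol.

-202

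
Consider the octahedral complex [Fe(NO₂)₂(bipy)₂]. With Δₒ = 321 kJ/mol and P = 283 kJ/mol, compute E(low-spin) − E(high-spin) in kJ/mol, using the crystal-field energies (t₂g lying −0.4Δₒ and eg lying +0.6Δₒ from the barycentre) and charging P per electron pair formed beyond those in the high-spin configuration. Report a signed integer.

-76

Ligand charges: 2×(-1) from NO₂⁻ and 2×(+0) from bipy sum to -2; with overall charge +0, Fe is +2.
Fe is in group 8, so Fe²⁺ is d⁶ (8 − 2 = 6).
High-spin d⁶ fills as t₂g⁴ eg² with CFSE 4(−0.4) + 2(+0.6) = -0.4Δₒ = -128 kJ/mol.
For low-spin the configuration is t₂g⁶ eg⁰: orbital energy -2.4 × 321 = -770 kJ/mol, and 2 additional pairs relative to high-spin add 566 kJ/mol, giving -204 kJ/mol.
The difference is -204 − (-128) = -76 kJ/mol, so low-spin lies lower.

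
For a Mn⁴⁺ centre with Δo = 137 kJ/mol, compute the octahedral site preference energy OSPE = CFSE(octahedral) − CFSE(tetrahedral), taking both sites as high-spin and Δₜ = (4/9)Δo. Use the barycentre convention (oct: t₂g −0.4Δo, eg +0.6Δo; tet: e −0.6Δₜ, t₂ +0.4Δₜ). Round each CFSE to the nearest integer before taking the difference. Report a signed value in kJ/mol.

Mn is in group 7, so Mn⁴⁺ is d³ (7 − 4 = 3).
Octahedral (high-spin): t₂g³ eg⁰, CFSE = 3(−0.4) + 0(+0.6) = -1.2Δo = -1.2 × 137 = -164 kJ/mol.
Tetrahedral e² t₂¹ gives -0.8Δₜ = -0.8 × (4/9) × 137 = -49 kJ/mol.
OSPE = -164 − (-49) = -115 kJ/mol.

-115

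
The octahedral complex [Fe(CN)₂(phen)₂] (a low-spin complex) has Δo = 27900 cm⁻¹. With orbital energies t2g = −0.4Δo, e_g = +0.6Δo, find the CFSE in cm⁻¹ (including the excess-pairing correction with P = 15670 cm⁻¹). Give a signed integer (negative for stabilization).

-35620

Ligand charges: 2×(-1) from CN⁻ and 2×(+0) from phen sum to -2; with overall charge +0, Fe is +2.
Fe sits in group 8; removing 2 electrons leaves Fe²⁺ with 8 − 2 = 6 d electrons.
The d⁶ electrons fill as t2g^6 e_g^0.
CFSE(orbital) = 6×(-0.4Δo) + 0×(0.6Δo) = -2.4Δo; with Δo = 27900 cm⁻¹ that is -66960 cm⁻¹.
Pairing penalty: 3 pairs vs 1 in the high-spin reference → 2 extra × P = 31340 cm⁻¹.
Combining: -66960 + 31340 = -35620 cm⁻¹.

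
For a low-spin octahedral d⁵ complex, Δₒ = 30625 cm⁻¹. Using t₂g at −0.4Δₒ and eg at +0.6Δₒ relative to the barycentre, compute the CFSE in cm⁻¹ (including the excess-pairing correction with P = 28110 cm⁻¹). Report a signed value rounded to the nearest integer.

The d⁵ electrons fill as t₂g⁵ eg⁰.
Orbital CFSE = 5(-0.4) + 0(0.6) = -2.0Δₒ = -2.0 × 30625 = -61250 cm⁻¹.
Relative to high-spin t₂g³ eg² (0 paired), the low-spin configuration has 2 additional pairs, contributing +2 × 28110 = +56220 cm⁻¹.
Overall CFSE = -61250 + 56220 = -5030 cm⁻¹.

-5030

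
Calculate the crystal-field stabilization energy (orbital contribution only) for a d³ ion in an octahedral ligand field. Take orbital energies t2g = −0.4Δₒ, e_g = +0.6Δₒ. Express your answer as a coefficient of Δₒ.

For octahedral d³ the high- and low-spin configurations coincide.
Configuration: t2g^3 e_g^0.
CFSE = 3(-0.4Δₒ) + 0(0.6Δₒ) = -1.2Δₒ + 0.0Δₒ = -1.2Δₒ.

-1.2 Δₒ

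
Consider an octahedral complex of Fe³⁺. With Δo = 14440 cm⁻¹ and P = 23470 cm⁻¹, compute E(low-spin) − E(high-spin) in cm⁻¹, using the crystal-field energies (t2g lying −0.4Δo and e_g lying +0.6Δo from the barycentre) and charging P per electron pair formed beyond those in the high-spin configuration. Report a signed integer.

18060

Fe is in group 8, so Fe³⁺ is d⁵ (8 − 3 = 5).
High-spin d⁵ fills as t2g^3 e_g^2 with CFSE 3(−0.4) + 2(+0.6) = 0.0Δo = 0 cm⁻¹.
Low-spin t2g^5 e_g^0 gives -2.0Δo = -28880 cm⁻¹, but forming 2 extra pairs costs 2P = 46940 cm⁻¹, so E(LS) = -28880 + 46940 = 18060 cm⁻¹.
E(LS) − E(HS) = 18060 − (0) = 18060 cm⁻¹.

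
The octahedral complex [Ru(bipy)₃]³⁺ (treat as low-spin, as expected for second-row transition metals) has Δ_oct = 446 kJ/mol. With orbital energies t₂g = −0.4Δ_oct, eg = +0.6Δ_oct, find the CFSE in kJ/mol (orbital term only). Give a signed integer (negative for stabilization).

-892

bipy is neutral, so the +3 overall charge sits on Ru: oxidation state +3.
Ru sits in group 8; removing 3 electrons leaves Ru³⁺ with 8 − 3 = 5 d electrons.
Configuration: t₂g⁵ eg⁰.
Orbital CFSE = 5(-0.4) + 0(0.6) = -2.0Δ_oct = -2.0 × 446 = -892 kJ/mol.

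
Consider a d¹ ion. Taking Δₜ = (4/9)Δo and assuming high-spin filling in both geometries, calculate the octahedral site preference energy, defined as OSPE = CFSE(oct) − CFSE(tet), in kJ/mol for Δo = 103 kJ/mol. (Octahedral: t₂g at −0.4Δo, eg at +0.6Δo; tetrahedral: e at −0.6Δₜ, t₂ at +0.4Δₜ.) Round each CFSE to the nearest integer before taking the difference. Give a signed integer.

Octahedral high-spin t₂g¹ eg⁰: CFSE = -0.4 × 103 = -41 kJ/mol.
Tetrahedral: e¹ t₂⁰, CFSE = 1(−0.6) + 0(+0.4) = -0.6Δₜ = -0.6 × (4/9) × 103 = -27 kJ/mol.
Subtracting, OSPE = -41 − (-27) = -14 kJ/mol.

-14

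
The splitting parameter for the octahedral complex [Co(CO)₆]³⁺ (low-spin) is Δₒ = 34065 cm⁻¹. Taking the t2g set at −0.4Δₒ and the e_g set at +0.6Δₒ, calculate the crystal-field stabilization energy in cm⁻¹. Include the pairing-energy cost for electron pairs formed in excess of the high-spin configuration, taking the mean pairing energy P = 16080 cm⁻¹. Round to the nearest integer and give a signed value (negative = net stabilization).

CO is neutral, so the +3 overall charge sits on Co: oxidation state +3.
Co³⁺: group 9, so d-count = 9 − 3 = 6.
Electron filling gives t2g^6 e_g^0.
The orbital stabilization is -2.4Δₒ = -2.4 × 34065 = -81756 cm⁻¹.
High-spin d⁶ would be t2g^4 e_g^2 with 1 pair; low-spin has 3, so 2 excess pairs cost +2P = +32160 cm⁻¹.
Overall CFSE = -81756 + 32160 = -49596 cm⁻¹.

-49596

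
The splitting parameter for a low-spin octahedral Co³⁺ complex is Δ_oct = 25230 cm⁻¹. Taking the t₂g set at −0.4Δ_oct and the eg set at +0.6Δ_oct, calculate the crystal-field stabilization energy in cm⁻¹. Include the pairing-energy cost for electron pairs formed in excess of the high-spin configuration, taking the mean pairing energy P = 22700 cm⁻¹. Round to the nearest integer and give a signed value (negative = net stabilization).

Group 9 minus oxidation state +3 gives a d⁶ configuration for Co³⁺.
Electron filling gives t₂g⁶ eg⁰.
Orbital CFSE = 6(-0.4) + 0(0.6) = -2.4Δ_oct = -2.4 × 25230 = -60552 cm⁻¹.
Pairing penalty: 3 pairs vs 1 in the high-spin reference → 2 extra × P = 45400 cm⁻¹.
Net CFSE = -60552 + 45400 = -15152 cm⁻¹.

-15152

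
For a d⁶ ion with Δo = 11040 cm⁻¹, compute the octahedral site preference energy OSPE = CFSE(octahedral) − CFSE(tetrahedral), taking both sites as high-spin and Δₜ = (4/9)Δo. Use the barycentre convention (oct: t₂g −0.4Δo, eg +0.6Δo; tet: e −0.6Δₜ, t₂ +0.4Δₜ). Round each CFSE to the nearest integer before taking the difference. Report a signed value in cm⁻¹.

Octahedral (high-spin): t₂g⁴ eg², CFSE = 4(−0.4) + 2(+0.6) = -0.4Δo = -0.4 × 11040 = -4416 cm⁻¹.
Tetrahedral e³ t₂³ gives -0.6Δₜ = -0.6 × (4/9) × 11040 = -2944 cm⁻¹.
OSPE = CFSE(oct) − CFSE(tet) = -4416 − (-2944) = -1472 cm⁻¹.

-1472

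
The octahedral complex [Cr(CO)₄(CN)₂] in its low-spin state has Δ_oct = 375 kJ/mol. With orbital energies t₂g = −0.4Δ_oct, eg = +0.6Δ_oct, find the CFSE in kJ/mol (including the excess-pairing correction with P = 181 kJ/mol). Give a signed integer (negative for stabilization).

Ligand charges: 4×(+0) from CO and 2×(-1) from CN⁻ sum to -2; with overall charge +0, Cr is +2.
Group 6 minus oxidation state +2 gives a d⁴ configuration for Cr²⁺.
Configuration: t₂g⁴ eg⁰.
CFSE(orbital) = 4×(-0.4Δ_oct) + 0×(0.6Δ_oct) = -1.6Δ_oct; with Δ_oct = 375 kJ/mol that is -600 kJ/mol.
Pairing penalty: 1 pair vs 0 in the high-spin reference → 1 extra × P = 181 kJ/mol.
Combining: -600 + 181 = -419 kJ/mol.

-419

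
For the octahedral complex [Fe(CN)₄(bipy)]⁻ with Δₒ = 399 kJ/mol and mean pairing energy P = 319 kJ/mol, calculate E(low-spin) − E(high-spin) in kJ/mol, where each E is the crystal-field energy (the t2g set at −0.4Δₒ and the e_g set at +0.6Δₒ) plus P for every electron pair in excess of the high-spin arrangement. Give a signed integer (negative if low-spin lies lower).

Ligand charges: 4×(-1) from CN⁻ and 1×(+0) from bipy sum to -4; with overall charge -1, Fe is +3.
Fe³⁺: group 8, so d-count = 8 − 3 = 5.
In the high-spin limit (t2g^3 e_g^2) the orbital term is 0.0Δₒ = 0 kJ/mol, with no excess pairing.
Low-spin t2g^5 e_g^0 gives -2.0Δₒ = -798 kJ/mol, but forming 2 extra pairs costs 2P = 638 kJ/mol, so E(LS) = -798 + 638 = -160 kJ/mol.
E(LS) − E(HS) = -160 − (0) = -160 kJ/mol.

-160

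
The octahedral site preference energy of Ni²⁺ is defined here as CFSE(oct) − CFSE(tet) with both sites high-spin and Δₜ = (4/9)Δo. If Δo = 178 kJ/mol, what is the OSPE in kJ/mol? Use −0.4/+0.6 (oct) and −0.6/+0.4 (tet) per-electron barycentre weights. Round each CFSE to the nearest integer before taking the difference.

Ni sits in group 10; removing 2 electrons leaves Ni²⁺ with 10 − 2 = 8 d electrons.
Octahedral (high-spin): t₂g⁶ eg², CFSE = 6(−0.4) + 2(+0.6) = -1.2Δo = -1.2 × 178 = -214 kJ/mol.
Tetrahedral: e⁴ t₂⁴, CFSE = 4(−0.6) + 4(+0.4) = -0.8Δₜ = -0.8 × (4/9) × 178 = -63 kJ/mol.
Subtracting, OSPE = -214 − (-63) = -151 kJ/mol.

-151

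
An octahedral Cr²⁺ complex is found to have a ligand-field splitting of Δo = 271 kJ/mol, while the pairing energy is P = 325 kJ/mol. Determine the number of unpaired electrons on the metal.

Cr²⁺: group 6, so d-count = 6 − 2 = 4.
Since Δo = 271 kJ/mol < P = 325 kJ/mol, the complex adopts the high-spin configuration.
Filling d⁴ accordingly: t₂g³ eg¹.
Unpaired electrons: 4.

4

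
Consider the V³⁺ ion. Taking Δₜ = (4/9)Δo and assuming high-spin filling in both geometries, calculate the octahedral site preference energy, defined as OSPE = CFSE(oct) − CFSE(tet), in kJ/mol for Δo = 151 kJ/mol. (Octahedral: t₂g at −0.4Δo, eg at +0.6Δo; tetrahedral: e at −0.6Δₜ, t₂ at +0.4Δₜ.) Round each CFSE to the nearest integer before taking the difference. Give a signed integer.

-40

V³⁺: group 5, so d-count = 5 − 3 = 2.
In an octahedral site d² (HS) is t₂g² eg⁰, giving CFSE(oct) = -0.8Δo = -121 kJ/mol.
Tetrahedral: e² t₂⁰, CFSE = 2(−0.6) + 0(+0.4) = -1.2Δₜ = -1.2 × (4/9) × 151 = -81 kJ/mol.
OSPE = -121 − (-81) = -40 kJ/mol.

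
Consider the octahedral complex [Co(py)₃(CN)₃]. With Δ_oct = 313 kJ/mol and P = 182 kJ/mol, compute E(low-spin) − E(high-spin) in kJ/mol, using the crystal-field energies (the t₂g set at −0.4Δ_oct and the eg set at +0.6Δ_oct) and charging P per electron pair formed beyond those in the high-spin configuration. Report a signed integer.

Ligand charges: 3×(+0) from py and 3×(-1) from CN⁻ sum to -3; with overall charge +0, Co is +3.
Co sits in group 9; removing 3 electrons leaves Co³⁺ with 9 − 3 = 6 d electrons.
High-spin: t₂g⁴ eg², CFSE = -0.4Δ_oct = -125 kJ/mol.
Low-spin t₂g⁶ eg⁰ gives -2.4Δ_oct = -751 kJ/mol, but forming 2 extra pairs costs 2P = 364 kJ/mol, so E(LS) = -751 + 364 = -387 kJ/mol.
The difference is -387 − (-125) = -262 kJ/mol, so low-spin lies lower.

-262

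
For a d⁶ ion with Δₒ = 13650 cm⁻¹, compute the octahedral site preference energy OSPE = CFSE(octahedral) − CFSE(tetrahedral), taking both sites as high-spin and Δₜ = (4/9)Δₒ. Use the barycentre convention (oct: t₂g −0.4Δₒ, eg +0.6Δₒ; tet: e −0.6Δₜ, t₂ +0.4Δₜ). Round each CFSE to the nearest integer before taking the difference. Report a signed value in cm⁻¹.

Octahedral (high-spin): t₂g⁴ eg², CFSE = 4(−0.4) + 2(+0.6) = -0.4Δₒ = -0.4 × 13650 = -5460 cm⁻¹.
Tetrahedral: e³ t₂³, CFSE = 3(−0.6) + 3(+0.4) = -0.6Δₜ = -0.6 × (4/9) × 13650 = -3640 cm⁻¹.
Subtracting, OSPE = -5460 − (-3640) = -1820 cm⁻¹.

-1820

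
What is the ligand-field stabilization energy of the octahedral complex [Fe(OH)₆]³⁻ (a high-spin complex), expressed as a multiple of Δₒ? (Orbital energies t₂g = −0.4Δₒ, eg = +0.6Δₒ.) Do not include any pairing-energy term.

0.0 Δₒ

Each OH⁻ contributes -1; 6 × (-1) = -6. With overall charge -3, Fe is in the +3 oxidation state.
Fe is in group 8, so Fe³⁺ is d⁵ (8 − 3 = 5).
Configuration: t₂g³ eg².
CFSE = 3(-0.4Δₒ) + 2(0.6Δₒ) = -1.2Δₒ + 1.2Δₒ = 0.0Δₒ.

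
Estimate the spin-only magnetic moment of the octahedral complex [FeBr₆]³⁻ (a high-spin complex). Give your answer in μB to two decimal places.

Each Br⁻ contributes -1; 6 × (-1) = -6. With overall charge -3, Fe is in the +3 oxidation state.
Fe³⁺: group 8, so d-count = 8 − 3 = 5.
Configuration: t₂g³ eg² → 5 unpaired electrons.
μ(spin-only) = √[5(5+2)] = √35 ≈ 5.92 μB.

5.92 μB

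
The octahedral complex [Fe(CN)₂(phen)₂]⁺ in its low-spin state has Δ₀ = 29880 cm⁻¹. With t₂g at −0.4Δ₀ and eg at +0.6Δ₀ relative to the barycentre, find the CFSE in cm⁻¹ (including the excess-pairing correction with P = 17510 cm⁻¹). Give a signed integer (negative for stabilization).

-24740

Ligand charges: 2×(-1) from CN⁻ and 2×(+0) from phen sum to -2; with overall charge +1, Fe is +3.
Fe sits in group 8; removing 3 electrons leaves Fe³⁺ with 8 − 3 = 5 d electrons.
Configuration: t₂g⁵ eg⁰.
CFSE(orbital) = 5×(-0.4Δ₀) + 0×(0.6Δ₀) = -2.0Δ₀; with Δ₀ = 29880 cm⁻¹ that is -59760 cm⁻¹.
High-spin d⁵ would be t₂g³ eg² with 0 pairs; low-spin has 2, so 2 excess pairs cost +2P = +35020 cm⁻¹.
Net CFSE = -59760 + 35020 = -24740 cm⁻¹.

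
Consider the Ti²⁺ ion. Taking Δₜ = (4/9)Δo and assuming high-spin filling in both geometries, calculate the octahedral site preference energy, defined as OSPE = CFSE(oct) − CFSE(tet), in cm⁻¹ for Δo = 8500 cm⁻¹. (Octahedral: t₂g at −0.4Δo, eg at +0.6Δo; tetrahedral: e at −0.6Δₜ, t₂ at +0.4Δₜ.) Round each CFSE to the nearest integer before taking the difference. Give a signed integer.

Ti²⁺: group 4, so d-count = 4 − 2 = 2.
Octahedral high-spin t2g^2 e_g^0: CFSE = -0.8 × 8500 = -6800 cm⁻¹.
Tetrahedral e^2 t2^0 gives -1.2Δₜ = -1.2 × (4/9) × 8500 = -4533 cm⁻¹.
OSPE = CFSE(oct) − CFSE(tet) = -6800 − (-4533) = -2267 cm⁻¹.

-2267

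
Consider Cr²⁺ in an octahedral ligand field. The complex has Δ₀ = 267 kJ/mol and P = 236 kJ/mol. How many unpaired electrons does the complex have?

Cr sits in group 6; removing 2 electrons leaves Cr²⁺ with 6 − 2 = 4 d electrons.
Since Δ₀ = 267 kJ/mol > P = 236 kJ/mol, the complex adopts the low-spin configuration.
Configuration: t₂g⁴ eg⁰.
Unpaired electrons: 2.

2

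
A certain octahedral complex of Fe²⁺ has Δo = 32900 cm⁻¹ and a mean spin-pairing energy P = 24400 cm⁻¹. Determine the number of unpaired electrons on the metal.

0

Fe is in group 8, so Fe²⁺ is d⁶ (8 − 2 = 6).
Here Δo > P (32900 > 24400), so the low-spin state is favoured.
Filling d⁶ accordingly: t₂g⁶ eg⁰.
Unpaired electrons: 0.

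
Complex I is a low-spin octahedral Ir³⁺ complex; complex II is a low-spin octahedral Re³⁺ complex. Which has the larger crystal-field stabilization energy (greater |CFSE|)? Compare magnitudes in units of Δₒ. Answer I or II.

I

I: Ir is in group 9, so Ir³⁺ is d⁶ (9 − 3 = 6); t₂g⁶ eg⁰, CFSE = -2.4Δₒ.
II: Group 7 minus oxidation state +3 gives a d⁴ configuration for Re³⁺; t₂g⁴ eg⁰, CFSE = -1.6Δₒ.
So I has the larger |CFSE|.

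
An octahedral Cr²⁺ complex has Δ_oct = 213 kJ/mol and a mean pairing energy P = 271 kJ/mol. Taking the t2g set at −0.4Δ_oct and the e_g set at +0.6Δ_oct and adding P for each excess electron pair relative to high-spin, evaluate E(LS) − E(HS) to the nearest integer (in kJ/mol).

58

Cr sits in group 6; removing 2 electrons leaves Cr²⁺ with 6 − 2 = 4 d electrons.
In the high-spin limit (t2g^3 e_g^1) the orbital term is -0.6Δ_oct = -128 kJ/mol, with no excess pairing.
Low-spin t2g^4 e_g^0 gives -1.6Δ_oct = -341 kJ/mol, but forming 1 extra pair costs 1P = 271 kJ/mol, so E(LS) = -341 + 271 = -70 kJ/mol.
Thus E(LS) − E(HS) = 58 kJ/mol.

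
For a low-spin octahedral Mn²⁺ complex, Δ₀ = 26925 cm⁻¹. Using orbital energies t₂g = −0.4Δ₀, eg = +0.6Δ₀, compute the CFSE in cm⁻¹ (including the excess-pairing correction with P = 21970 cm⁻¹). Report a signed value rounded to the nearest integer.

Mn is in group 7, so Mn²⁺ is d⁵ (7 − 2 = 5).
Electron filling gives t₂g⁵ eg⁰.
The orbital stabilization is -2.0Δ₀ = -2.0 × 26925 = -53850 cm⁻¹.
Relative to high-spin t₂g³ eg² (0 paired), the low-spin configuration has 2 additional pairs, contributing +2 × 21970 = +43940 cm⁻¹.
Net CFSE = -53850 + 43940 = -9910 cm⁻¹.

-9910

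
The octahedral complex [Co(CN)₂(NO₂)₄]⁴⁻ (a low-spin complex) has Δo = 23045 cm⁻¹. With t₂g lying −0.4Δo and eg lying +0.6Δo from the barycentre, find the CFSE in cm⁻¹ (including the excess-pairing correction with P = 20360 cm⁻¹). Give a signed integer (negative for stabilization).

-21121

Ligand charges: 2×(-1) from CN⁻ and 4×(-1) from NO₂⁻ sum to -6; with overall charge -4, Co is +2.
Co sits in group 9; removing 2 electrons leaves Co²⁺ with 9 − 2 = 7 d electrons.
Configuration: t₂g⁶ eg¹.
The orbital stabilization is -1.8Δo = -1.8 × 23045 = -41481 cm⁻¹.
Pairing penalty: 3 pairs vs 2 in the high-spin reference → 1 extra × P = 20360 cm⁻¹.
Overall CFSE = -41481 + 20360 = -21121 cm⁻¹.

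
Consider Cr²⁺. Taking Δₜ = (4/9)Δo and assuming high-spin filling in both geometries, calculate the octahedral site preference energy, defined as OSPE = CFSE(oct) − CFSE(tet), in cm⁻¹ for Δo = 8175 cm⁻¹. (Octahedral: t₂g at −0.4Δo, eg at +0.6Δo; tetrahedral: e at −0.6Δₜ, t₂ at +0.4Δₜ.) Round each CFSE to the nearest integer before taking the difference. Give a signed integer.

-3452

Cr²⁺: group 6, so d-count = 6 − 2 = 4.
Octahedral (high-spin): t₂g³ eg¹, CFSE = 3(−0.4) + 1(+0.6) = -0.6Δo = -0.6 × 8175 = -4905 cm⁻¹.
Tetrahedral: e² t₂², CFSE = 2(−0.6) + 2(+0.4) = -0.4Δₜ = -0.4 × (4/9) × 8175 = -1453 cm⁻¹.
Subtracting, OSPE = -4905 − (-1453) = -3452 cm⁻¹.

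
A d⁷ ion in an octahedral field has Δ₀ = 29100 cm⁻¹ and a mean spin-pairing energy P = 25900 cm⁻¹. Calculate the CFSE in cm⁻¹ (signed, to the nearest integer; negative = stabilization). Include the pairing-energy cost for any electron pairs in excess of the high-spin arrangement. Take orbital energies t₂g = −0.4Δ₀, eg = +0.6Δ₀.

-26480

With Δ₀ > P the complex is low-spin.
Configuration: t₂g⁶ eg¹.
Orbital CFSE = -1.8Δ₀ = -1.8 × 29100 = -52380 cm⁻¹.
Excess pairs vs high-spin: 3 − 2 = 1; pairing cost = +25900 cm⁻¹.
Net CFSE = -52380 + 25900 = -26480 cm⁻¹.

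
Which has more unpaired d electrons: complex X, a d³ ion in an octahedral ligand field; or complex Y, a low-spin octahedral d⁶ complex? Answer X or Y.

X: For octahedral d³ the high- and low-spin configurations coincide; t2g^3 e_g^0 → 3 unpaired.
Y: t₂g⁶ eg⁰ → 0 unpaired.
So X has more unpaired electrons.

X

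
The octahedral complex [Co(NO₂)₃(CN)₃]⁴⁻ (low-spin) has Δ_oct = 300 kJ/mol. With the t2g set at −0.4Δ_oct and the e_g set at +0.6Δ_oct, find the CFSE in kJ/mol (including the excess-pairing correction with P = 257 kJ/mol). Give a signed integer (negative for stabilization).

-283

Ligand charges: 3×(-1) from NO₂⁻ and 3×(-1) from CN⁻ sum to -6; with overall charge -4, Co is +2.
Co is in group 9, so Co²⁺ is d⁷ (9 − 2 = 7).
Configuration: t2g^6 e_g^1.
The orbital stabilization is -1.8Δ_oct = -1.8 × 300 = -540 kJ/mol.
High-spin d⁷ would be t2g^5 e_g^2 with 2 pairs; low-spin has 3, so 1 excess pair costs +1P = +257 kJ/mol.
Overall CFSE = -540 + 257 = -283 kJ/mol.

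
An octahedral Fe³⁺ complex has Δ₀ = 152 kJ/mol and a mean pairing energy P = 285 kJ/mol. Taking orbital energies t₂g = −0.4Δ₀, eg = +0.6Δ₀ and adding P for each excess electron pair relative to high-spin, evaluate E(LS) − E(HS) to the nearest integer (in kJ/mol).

Fe is in group 8, so Fe³⁺ is d⁵ (8 − 3 = 5).
High-spin: t₂g³ eg², CFSE = 0.0Δ₀ = 0 kJ/mol.
For low-spin the configuration is t₂g⁵ eg⁰: orbital energy -2.0 × 152 = -304 kJ/mol, and 2 additional pairs relative to high-spin add 570 kJ/mol, giving 266 kJ/mol.
Thus E(LS) − E(HS) = 266 kJ/mol.

266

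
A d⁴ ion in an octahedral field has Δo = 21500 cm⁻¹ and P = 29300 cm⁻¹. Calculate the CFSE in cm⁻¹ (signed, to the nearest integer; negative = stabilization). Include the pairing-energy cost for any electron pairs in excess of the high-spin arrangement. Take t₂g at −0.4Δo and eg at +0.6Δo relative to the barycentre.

-12900

With Δo < P the complex is high-spin.
Configuration: t₂g³ eg¹.
Orbital CFSE = -0.6Δo = -0.6 × 21500 = -12900 cm⁻¹.
High-spin has no excess pairs, so no pairing correction applies.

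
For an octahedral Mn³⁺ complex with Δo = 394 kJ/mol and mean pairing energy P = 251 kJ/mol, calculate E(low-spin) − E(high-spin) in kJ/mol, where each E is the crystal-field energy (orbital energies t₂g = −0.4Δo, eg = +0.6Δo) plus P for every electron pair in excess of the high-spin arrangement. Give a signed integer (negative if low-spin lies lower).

Group 7 minus oxidation state +3 gives a d⁴ configuration for Mn³⁺.
High-spin: t₂g³ eg¹, CFSE = -0.6Δo = -236 kJ/mol.
Low-spin t₂g⁴ eg⁰ gives -1.6Δo = -630 kJ/mol, but forming 1 extra pair costs 1P = 251 kJ/mol, so E(LS) = -630 + 251 = -379 kJ/mol.
The difference is -379 − (-236) = -143 kJ/mol, so low-spin lies lower.

-143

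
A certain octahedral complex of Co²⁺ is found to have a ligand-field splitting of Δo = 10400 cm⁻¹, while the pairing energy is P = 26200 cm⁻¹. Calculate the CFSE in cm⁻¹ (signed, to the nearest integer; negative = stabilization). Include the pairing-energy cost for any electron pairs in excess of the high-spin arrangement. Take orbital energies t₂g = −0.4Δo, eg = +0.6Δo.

-8320

Co is in group 9, so Co²⁺ is d⁷ (9 − 2 = 7).
Since Δo = 10400 cm⁻¹ < P = 26200 cm⁻¹, the complex adopts the high-spin configuration.
That gives t₂g⁵ eg².
Orbital CFSE = -0.8Δo = -0.8 × 10400 = -8320 cm⁻¹.
High-spin has no excess pairs, so no pairing correction applies.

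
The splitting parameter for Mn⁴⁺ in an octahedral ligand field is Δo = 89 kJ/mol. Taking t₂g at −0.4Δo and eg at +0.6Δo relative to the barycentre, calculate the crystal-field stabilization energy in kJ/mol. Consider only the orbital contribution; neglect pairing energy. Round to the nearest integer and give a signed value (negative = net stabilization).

Mn sits in group 7; removing 4 electrons leaves Mn⁴⁺ with 7 − 4 = 3 d electrons.
Electron filling gives t₂g³ eg⁰.
The orbital stabilization is -1.2Δo = -1.2 × 89 = -107 kJ/mol.

-107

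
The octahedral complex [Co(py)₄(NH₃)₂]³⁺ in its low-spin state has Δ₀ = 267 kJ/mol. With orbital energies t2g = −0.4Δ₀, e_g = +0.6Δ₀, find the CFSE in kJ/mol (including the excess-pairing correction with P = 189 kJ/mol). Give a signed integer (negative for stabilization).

-263

Ligand charges: 4×(+0) from py and 2×(+0) from NH₃ sum to +0; with overall charge +3, Co is +3.
Co is in group 9, so Co³⁺ is d⁶ (9 − 3 = 6).
Configuration: t2g^6 e_g^0.
Orbital CFSE = 6(-0.4) + 0(0.6) = -2.4Δ₀ = -2.4 × 267 = -641 kJ/mol.
Relative to high-spin t2g^4 e_g^2 (1 paired), the low-spin configuration has 2 additional pairs, contributing +2 × 189 = +378 kJ/mol.
Combining: -641 + 378 = -263 kJ/mol.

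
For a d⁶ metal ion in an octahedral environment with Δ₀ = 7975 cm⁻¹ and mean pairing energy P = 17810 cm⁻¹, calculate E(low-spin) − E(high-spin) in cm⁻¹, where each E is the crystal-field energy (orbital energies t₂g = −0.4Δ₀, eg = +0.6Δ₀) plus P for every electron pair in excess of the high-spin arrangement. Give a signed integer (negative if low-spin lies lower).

In the high-spin limit (t₂g⁴ eg²) the orbital term is -0.4Δ₀ = -3190 cm⁻¹, with no excess pairing.
Low-spin t₂g⁶ eg⁰ gives -2.4Δ₀ = -19140 cm⁻¹, but forming 2 extra pairs costs 2P = 35620 cm⁻¹, so E(LS) = -19140 + 35620 = 16480 cm⁻¹.
E(LS) − E(HS) = 16480 − (-3190) = 19670 cm⁻¹.

19670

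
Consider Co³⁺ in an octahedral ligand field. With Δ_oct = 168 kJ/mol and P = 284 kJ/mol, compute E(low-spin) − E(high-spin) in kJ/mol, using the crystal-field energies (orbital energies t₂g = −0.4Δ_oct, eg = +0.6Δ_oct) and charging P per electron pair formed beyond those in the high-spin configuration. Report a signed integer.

Co³⁺: group 9, so d-count = 9 − 3 = 6.
High-spin: t₂g⁴ eg², CFSE = -0.4Δ_oct = -67 kJ/mol.
Low-spin t₂g⁶ eg⁰ gives -2.4Δ_oct = -403 kJ/mol, but forming 2 extra pairs costs 2P = 568 kJ/mol, so E(LS) = -403 + 568 = 165 kJ/mol.
Thus E(LS) − E(HS) = 232 kJ/mol.

232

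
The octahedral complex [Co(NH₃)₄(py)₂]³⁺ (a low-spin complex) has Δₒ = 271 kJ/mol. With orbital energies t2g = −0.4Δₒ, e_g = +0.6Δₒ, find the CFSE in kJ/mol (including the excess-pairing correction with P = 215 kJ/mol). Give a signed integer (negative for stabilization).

Ligand charges: 4×(+0) from NH₃ and 2×(+0) from py sum to +0; with overall charge +3, Co is +3.
Co is in group 9, so Co³⁺ is d⁶ (9 − 3 = 6).
Electron filling gives t2g^6 e_g^0.
CFSE(orbital) = 6×(-0.4Δₒ) + 0×(0.6Δₒ) = -2.4Δₒ; with Δₒ = 271 kJ/mol that is -650 kJ/mol.
Pairing penalty: 3 pairs vs 1 in the high-spin reference → 2 extra × P = 430 kJ/mol.
Net CFSE = -650 + 430 = -220 kJ/mol.

-220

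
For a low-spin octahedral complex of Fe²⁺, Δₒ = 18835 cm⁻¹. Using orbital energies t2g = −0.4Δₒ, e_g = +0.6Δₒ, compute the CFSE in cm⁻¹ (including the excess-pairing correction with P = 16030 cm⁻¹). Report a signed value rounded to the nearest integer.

-13144

Group 8 minus oxidation state +2 gives a d⁶ configuration for Fe²⁺.
Configuration: t2g^6 e_g^0.
Orbital CFSE = 6(-0.4) + 0(0.6) = -2.4Δₒ = -2.4 × 18835 = -45204 cm⁻¹.
High-spin d⁶ would be t2g^4 e_g^2 with 1 pair; low-spin has 3, so 2 excess pairs cost +2P = +32060 cm⁻¹.
Combining: -45204 + 32060 = -13144 cm⁻¹.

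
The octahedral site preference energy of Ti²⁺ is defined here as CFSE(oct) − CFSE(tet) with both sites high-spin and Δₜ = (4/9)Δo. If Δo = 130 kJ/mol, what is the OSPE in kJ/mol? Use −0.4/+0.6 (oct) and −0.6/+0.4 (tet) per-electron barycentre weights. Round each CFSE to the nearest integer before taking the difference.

-35

Ti is in group 4, so Ti²⁺ is d² (4 − 2 = 2).
In an octahedral site d² (HS) is t2g^2 e_g^0, giving CFSE(oct) = -0.8Δo = -104 kJ/mol.
In a tetrahedral site the filling is e^2 t2^0: CFSE(tet) = -1.2Δₜ = -1.2 × (4/9)(130) = -69 kJ/mol.
Subtracting, OSPE = -104 − (-69) = -35 kJ/mol.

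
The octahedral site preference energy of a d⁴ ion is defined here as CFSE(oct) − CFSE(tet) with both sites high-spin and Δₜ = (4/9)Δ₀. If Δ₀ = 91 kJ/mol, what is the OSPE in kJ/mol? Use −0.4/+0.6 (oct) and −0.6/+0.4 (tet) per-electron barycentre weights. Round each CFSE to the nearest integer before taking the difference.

Octahedral high-spin t2g^3 e_g^1: CFSE = -0.6 × 91 = -55 kJ/mol.
Tetrahedral: e^2 t2^2, CFSE = 2(−0.6) + 2(+0.4) = -0.4Δₜ = -0.4 × (4/9) × 91 = -16 kJ/mol.
OSPE = CFSE(oct) − CFSE(tet) = -55 − (-16) = -39 kJ/mol.

-39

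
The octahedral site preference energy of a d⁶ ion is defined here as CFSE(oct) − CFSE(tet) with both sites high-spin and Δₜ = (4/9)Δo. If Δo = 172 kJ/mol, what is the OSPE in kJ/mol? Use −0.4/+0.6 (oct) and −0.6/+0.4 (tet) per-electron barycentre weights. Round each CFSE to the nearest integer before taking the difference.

-23

Octahedral high-spin t₂g⁴ eg²: CFSE = -0.4 × 172 = -69 kJ/mol.
Tetrahedral e³ t₂³ gives -0.6Δₜ = -0.6 × (4/9) × 172 = -46 kJ/mol.
OSPE = -69 − (-46) = -23 kJ/mol.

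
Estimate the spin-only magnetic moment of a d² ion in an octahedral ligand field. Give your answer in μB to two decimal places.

2.83 μB

For octahedral d² the high- and low-spin configurations coincide.
Configuration: t₂g² eg⁰ → 2 unpaired electrons.
μ(spin-only) = √[2(2+2)] = √8 ≈ 2.83 μB.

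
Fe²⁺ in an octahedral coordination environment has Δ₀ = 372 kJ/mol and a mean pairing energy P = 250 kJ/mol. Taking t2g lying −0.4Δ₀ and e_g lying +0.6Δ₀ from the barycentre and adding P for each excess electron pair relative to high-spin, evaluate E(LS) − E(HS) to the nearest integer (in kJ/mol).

-244

Fe sits in group 8; removing 2 electrons leaves Fe²⁺ with 8 − 2 = 6 d electrons.
High-spin: t2g^4 e_g^2, CFSE = -0.4Δ₀ = -149 kJ/mol.
For low-spin the configuration is t2g^6 e_g^0: orbital energy -2.4 × 372 = -893 kJ/mol, and 2 additional pairs relative to high-spin add 500 kJ/mol, giving -393 kJ/mol.
Thus E(LS) − E(HS) = -244 kJ/mol.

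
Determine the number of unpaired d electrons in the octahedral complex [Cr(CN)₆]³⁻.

Each CN⁻ contributes -1; 6 × (-1) = -6. With overall charge -3, Cr is in the +3 oxidation state.
Group 6 minus oxidation state +3 gives a d³ configuration for Cr³⁺.
Configuration: t₂g³ eg⁰, giving 3 unpaired electrons.

3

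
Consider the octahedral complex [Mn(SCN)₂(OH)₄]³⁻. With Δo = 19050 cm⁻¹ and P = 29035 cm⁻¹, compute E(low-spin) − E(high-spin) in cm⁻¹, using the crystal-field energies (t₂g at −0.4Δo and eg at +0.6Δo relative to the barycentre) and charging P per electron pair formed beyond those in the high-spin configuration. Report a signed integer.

Ligand charges: 2×(-1) from SCN⁻ and 4×(-1) from OH⁻ sum to -6; with overall charge -3, Mn is +3.
Mn is in group 7, so Mn³⁺ is d⁴ (7 − 3 = 4).
High-spin d⁴ fills as t₂g³ eg¹ with CFSE 3(−0.4) + 1(+0.6) = -0.6Δo = -11430 cm⁻¹.
Low-spin: t₂g⁴ eg⁰, orbital CFSE = -1.6Δo = -30480 cm⁻¹; plus 1 excess pair × P = +29035 cm⁻¹; total -1445 cm⁻¹.
Thus E(LS) − E(HS) = 9985 cm⁻¹.

9985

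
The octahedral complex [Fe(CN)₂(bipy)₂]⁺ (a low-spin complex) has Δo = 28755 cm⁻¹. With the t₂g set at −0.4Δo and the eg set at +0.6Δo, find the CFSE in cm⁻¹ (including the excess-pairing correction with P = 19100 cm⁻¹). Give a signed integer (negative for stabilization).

-19310

Ligand charges: 2×(-1) from CN⁻ and 2×(+0) from bipy sum to -2; with overall charge +1, Fe is +3.
Fe³⁺: group 8, so d-count = 8 − 3 = 5.
Electron filling gives t₂g⁵ eg⁰.
Orbital CFSE = 5(-0.4) + 0(0.6) = -2.0Δo = -2.0 × 28755 = -57510 cm⁻¹.
High-spin d⁵ would be t₂g³ eg² with 0 pairs; low-spin has 2, so 2 excess pairs cost +2P = +38200 cm⁻¹.
Combining: -57510 + 38200 = -19310 cm⁻¹.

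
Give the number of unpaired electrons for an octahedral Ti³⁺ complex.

1

Ti³⁺: group 4, so d-count = 4 − 3 = 1.
Configuration: t2g^1 e_g^0, giving 1 unpaired electron.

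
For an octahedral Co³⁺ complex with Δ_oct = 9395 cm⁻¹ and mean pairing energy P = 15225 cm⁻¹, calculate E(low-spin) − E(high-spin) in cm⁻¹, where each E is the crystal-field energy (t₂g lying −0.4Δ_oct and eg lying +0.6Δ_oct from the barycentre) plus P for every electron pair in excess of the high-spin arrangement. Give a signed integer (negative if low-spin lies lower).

11660

Co sits in group 9; removing 3 electrons leaves Co³⁺ with 9 − 3 = 6 d electrons.
In the high-spin limit (t₂g⁴ eg²) the orbital term is -0.4Δ_oct = -3758 cm⁻¹, with no excess pairing.
Low-spin t₂g⁶ eg⁰ gives -2.4Δ_oct = -22548 cm⁻¹, but forming 2 extra pairs costs 2P = 30450 cm⁻¹, so E(LS) = -22548 + 30450 = 7902 cm⁻¹.
E(LS) − E(HS) = 7902 − (-3758) = 11660 cm⁻¹.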